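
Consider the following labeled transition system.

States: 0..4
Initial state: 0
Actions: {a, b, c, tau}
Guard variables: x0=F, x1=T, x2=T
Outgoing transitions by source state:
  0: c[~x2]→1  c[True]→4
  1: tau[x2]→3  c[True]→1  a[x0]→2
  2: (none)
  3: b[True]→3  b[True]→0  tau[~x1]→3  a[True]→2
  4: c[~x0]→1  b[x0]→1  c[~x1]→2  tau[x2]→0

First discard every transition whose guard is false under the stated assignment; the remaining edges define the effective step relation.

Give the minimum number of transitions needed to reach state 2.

BFS to 2:
  Layer 0: {0}
  Layer 1: {4}
  Layer 2: {1}
  Layer 3: {3}
  Layer 4: {2}
first hit 2 at d=4 via c·c·tau·a

Answer: 4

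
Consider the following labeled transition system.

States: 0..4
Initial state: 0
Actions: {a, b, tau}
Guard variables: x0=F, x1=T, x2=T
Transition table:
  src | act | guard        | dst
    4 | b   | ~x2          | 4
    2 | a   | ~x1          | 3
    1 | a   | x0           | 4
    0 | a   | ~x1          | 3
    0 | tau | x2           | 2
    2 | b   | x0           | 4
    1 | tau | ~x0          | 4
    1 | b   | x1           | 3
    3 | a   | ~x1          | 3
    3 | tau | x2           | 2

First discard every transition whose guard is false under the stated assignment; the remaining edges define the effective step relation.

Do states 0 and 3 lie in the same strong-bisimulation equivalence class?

Answer: BISIMILAR

Analysis:
Refine partition for ~:
  P[0] = {{0,1,2,3,4}}
  P[1] = {{0,3},{1},{2,4}}
Fixed point at round 2; 3 class(es).
class of 0: {0,3}; class of 3: {0,3}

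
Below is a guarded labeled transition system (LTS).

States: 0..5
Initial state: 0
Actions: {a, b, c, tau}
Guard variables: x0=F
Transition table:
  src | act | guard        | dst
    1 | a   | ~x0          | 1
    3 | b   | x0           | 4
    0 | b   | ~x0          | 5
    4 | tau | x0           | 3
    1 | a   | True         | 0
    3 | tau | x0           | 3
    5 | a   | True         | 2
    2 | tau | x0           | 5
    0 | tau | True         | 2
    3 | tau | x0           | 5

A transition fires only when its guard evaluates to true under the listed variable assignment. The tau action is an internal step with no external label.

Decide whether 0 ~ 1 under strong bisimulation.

Compute ~ classes (split until stable):
  round 0: {{0,1,2,3,4,5}}
  round 1: {{0},{1,5},{2,3,4}}
  round 2: {{0},{1},{2,3,4},{5}}
stable after 3 split(s): 4 block(s)
class of 0: {0}; class of 1: {1}

Answer: NOT BISIMILAR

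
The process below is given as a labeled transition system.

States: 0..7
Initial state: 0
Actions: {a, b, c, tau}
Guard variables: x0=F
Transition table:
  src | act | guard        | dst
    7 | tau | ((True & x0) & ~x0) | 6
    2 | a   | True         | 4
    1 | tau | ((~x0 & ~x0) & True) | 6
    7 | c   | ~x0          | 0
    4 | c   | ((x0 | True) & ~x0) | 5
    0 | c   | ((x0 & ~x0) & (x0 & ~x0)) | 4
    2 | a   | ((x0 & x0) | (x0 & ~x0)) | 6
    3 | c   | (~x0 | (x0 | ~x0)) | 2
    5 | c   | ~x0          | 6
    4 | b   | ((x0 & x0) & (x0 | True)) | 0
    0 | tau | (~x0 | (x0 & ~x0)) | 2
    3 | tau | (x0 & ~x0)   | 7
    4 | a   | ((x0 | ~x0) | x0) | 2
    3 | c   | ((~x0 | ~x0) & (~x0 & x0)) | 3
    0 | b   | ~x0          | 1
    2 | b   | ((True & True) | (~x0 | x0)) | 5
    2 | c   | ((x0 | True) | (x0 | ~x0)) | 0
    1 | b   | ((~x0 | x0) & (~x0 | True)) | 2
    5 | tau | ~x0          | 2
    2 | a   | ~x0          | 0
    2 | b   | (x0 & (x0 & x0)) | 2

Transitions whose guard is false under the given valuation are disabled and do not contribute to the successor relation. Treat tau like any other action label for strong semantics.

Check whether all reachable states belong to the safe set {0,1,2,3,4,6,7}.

Inv-set: {0,1,2,3,4,6,7}
Reach set: {0,1,2,4,5,6}
  0: ✓
  1: ✓
  2: ✓
  4: ✓
  5: ✗ unsafe
  6: ✓
reach 5 via tau·b — violates

Answer: INVARIANT VIOLATED at state 5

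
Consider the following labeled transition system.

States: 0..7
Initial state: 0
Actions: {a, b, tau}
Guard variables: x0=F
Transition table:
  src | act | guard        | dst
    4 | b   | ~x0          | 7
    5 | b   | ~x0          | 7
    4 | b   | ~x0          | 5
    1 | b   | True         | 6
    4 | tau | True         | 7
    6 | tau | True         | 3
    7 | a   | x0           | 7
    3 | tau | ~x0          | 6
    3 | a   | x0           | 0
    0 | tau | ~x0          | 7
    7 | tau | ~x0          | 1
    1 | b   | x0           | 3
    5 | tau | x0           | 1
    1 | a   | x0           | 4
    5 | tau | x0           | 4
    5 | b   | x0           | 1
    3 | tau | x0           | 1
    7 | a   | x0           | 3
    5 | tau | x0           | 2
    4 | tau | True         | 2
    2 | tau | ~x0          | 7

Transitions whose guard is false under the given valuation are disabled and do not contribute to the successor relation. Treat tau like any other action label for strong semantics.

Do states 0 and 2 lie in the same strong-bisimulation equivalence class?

Answer: BISIMILAR

Analysis:
Bisimulation quotient by refinement:
  round 0: {{0,1,2,3,4,5,6,7}}
  round 1: {{0,2,3,6,7},{1,5},{4}}
  round 2: {{0,2,3,6},{1,5},{4},{7}}
  round 3: {{0,2},{1},{3,6},{4},{5},{7}}
stable after 4 split(s): 6 block(s)
0∈{0,2}, 2∈{0,2}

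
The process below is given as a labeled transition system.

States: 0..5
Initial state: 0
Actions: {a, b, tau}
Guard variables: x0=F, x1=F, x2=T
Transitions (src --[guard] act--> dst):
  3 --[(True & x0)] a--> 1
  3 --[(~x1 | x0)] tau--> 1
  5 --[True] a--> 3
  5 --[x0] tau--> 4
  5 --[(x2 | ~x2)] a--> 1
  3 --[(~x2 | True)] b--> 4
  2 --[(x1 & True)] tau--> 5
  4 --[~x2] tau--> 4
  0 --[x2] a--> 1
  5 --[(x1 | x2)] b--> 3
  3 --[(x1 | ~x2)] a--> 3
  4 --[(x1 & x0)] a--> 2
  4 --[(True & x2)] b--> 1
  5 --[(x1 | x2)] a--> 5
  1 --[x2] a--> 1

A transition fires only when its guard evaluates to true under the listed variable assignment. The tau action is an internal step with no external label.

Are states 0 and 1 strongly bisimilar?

Answer: BISIMILAR

Trace:
Compute ~ classes (split until stable):
  π0 = {{0,1,2,3,4,5}}
  π1 = {{0,1},{2},{3},{4},{5}}
Fixed point at round 2; 5 class(es).
class of 0: {0,1}; class of 1: {0,1}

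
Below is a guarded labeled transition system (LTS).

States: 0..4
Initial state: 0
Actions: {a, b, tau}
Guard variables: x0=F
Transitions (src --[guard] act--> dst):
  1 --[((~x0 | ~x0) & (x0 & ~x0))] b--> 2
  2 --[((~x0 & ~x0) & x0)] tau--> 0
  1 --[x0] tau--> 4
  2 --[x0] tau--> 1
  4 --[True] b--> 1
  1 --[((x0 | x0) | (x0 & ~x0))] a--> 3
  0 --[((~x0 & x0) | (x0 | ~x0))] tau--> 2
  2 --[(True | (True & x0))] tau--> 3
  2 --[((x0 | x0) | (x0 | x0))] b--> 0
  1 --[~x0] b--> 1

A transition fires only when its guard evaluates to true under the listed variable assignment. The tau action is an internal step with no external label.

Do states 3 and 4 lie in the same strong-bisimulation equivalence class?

Answer: NOT BISIMILAR

Working:
Refine partition for ~:
  round 0: {{0,1,2,3,4}}
  round 1: {{0,2},{1,4},{3}}
  round 2: {{0},{1,4},{2},{3}}
Fixed point at round 3; 4 class(es).
class of 3: {3}; class of 4: {1,4}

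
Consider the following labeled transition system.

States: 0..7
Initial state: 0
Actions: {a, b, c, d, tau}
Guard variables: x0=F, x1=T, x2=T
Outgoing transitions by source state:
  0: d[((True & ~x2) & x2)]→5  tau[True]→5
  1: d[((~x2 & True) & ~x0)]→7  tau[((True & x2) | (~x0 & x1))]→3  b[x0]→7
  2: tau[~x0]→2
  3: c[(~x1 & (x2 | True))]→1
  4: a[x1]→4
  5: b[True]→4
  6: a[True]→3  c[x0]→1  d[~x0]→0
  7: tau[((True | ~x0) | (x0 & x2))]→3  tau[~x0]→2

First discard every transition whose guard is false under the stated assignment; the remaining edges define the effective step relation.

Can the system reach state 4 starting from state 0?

Answer: REACHABLE

Analysis:
After dropping false guards: 9 live edges.
depth 0: {0}
depth 1: {5}  cumulative {0,5}
depth 2: {4}  cumulative {0,4,5}
R = {0,4,5}
trace reaching 4: tau·b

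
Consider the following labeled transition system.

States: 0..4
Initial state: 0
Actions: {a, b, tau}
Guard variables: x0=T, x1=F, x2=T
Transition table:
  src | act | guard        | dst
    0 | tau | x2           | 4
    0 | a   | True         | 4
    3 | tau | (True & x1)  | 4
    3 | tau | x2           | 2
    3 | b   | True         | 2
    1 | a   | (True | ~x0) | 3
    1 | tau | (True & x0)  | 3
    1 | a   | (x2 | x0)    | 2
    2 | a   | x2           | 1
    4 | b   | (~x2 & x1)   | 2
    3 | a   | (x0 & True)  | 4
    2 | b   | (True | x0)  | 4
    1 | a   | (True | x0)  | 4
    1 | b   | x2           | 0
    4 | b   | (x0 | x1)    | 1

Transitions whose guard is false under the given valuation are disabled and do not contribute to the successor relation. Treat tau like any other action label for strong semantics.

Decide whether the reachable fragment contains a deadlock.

R = {0,1,2,3,4}
  0: a→4  tau→4  [2 exit(s)]
  1: a→2  a→3  a→4  b→0  tau→3  [5 exit(s)]
  2: a→1  b→4  [2 exit(s)]
  3: a→4  b→2  tau→2  [3 exit(s)]
  4: b→1  [1 exit(s)]

Answer: DEADLOCK-FREE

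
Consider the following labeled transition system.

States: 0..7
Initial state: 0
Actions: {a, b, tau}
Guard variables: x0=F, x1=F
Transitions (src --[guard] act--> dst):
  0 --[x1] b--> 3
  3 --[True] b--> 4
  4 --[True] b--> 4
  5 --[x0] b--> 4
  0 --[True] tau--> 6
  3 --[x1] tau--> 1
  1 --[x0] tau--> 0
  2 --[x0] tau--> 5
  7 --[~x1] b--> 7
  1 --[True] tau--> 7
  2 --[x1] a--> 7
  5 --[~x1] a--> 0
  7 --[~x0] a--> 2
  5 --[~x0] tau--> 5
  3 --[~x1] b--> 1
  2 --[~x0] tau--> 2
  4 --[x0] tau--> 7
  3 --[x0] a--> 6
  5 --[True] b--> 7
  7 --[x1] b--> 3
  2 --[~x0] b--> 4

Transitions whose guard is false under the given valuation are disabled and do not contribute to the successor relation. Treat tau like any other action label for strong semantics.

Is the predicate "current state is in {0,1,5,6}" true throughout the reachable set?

Inv-set: {0,1,5,6}
Reach set: {0,6}
  0: safe
  6: safe

Answer: INVARIANT HOLDS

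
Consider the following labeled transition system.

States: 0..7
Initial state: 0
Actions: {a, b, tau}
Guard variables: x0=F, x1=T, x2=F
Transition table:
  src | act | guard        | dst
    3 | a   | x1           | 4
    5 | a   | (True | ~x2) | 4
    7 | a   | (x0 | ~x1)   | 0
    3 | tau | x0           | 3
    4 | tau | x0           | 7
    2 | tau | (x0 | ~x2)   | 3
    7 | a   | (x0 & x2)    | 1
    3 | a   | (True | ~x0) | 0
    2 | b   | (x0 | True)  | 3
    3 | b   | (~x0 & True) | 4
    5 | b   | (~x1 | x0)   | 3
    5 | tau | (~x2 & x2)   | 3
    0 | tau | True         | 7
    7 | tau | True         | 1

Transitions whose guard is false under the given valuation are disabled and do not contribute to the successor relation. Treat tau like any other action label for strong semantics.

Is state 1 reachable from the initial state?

Answer: REACHABLE

Working:
Guard filter leaves 8 enabled edge(s).
L0 = {0}
L1 = {7}  cumulative {0,7}
L2 = {1}  cumulative {0,1,7}
Reach set: {0,1,7}
trace reaching 1: tau·tau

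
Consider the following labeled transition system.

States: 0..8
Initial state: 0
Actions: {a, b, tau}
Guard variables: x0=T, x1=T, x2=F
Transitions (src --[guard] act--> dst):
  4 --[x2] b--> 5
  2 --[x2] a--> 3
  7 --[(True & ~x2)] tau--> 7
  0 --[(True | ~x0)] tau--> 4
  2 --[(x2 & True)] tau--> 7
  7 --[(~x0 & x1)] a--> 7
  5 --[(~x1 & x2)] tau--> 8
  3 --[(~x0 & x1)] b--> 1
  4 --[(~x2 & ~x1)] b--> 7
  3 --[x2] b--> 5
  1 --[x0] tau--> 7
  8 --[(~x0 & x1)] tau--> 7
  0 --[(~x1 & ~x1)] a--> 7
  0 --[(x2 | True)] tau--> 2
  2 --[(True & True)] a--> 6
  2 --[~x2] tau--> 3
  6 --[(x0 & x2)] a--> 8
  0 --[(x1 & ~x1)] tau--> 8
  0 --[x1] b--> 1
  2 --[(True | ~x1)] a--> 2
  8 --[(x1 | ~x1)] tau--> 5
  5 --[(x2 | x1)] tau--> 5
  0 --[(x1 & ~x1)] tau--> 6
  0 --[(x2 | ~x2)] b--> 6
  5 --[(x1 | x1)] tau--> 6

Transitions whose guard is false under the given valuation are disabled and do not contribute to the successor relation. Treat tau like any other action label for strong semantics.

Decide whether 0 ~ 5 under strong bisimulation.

Answer: NOT BISIMILAR

Trace:
Compute ~ classes (split until stable):
  π0 = {{0,1,2,3,4,5,6,7,8}}
  π1 = {{0},{1,5,7,8},{2},{3,4,6}}
  π2 = {{0},{1,7,8},{2},{3,4,6},{5}}
  π3 = {{0},{1,7},{2},{3,4,6},{5},{8}}
6 equivalence class(es) (converged in 4)
0∈{0}, 5∈{5}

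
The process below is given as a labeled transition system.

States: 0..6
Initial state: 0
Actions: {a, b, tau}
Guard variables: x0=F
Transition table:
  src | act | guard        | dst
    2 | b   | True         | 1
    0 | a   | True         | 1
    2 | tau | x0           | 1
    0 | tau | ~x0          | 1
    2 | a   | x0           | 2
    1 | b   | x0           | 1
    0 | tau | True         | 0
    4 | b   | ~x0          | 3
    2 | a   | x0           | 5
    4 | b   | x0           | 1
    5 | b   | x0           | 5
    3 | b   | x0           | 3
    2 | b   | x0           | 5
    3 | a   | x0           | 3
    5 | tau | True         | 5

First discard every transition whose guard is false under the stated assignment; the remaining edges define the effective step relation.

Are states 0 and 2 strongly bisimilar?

Refine partition for ~:
  round 0: {{0,1,2,3,4,5,6}}
  round 1: {{0},{1,3,6},{2,4},{5}}
Fixed point at round 2; 4 class(es).
0∈{0}, 2∈{2,4}

Answer: NOT BISIMILAR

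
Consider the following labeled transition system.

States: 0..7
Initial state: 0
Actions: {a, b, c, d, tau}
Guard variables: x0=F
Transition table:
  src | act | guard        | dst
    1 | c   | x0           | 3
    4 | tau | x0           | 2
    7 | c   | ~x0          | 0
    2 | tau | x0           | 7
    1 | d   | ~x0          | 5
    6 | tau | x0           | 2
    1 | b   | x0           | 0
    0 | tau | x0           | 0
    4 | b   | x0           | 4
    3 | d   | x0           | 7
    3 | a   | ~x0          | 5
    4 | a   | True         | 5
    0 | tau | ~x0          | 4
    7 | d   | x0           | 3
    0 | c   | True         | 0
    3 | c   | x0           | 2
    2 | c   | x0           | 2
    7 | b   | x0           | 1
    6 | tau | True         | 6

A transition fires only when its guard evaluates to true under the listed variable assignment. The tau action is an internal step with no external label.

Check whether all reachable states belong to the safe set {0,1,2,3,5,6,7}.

Safe = {0,1,2,3,5,6,7}
R = {0,4,5}
  0: ✓
  4: outside
  5: ✓
witness against invariant: tau → 4

Answer: INVARIANT VIOLATED at state 4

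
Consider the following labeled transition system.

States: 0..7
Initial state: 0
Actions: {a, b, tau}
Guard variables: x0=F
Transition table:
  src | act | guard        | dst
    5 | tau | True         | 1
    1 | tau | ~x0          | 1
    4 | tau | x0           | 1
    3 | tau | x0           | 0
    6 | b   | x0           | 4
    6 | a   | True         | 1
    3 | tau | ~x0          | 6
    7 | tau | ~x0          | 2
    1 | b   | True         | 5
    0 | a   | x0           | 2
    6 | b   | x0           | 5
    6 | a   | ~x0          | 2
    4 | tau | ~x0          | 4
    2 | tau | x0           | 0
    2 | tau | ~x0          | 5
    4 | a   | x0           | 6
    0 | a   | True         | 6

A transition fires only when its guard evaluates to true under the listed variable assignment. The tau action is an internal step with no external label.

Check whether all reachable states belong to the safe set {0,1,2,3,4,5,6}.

Answer: INVARIANT HOLDS

Analysis:
Safe = {0,1,2,3,4,5,6}
Reach set: {0,1,2,5,6}
  0: ok
  1: ok
  2: ok
  5: ok
  6: ok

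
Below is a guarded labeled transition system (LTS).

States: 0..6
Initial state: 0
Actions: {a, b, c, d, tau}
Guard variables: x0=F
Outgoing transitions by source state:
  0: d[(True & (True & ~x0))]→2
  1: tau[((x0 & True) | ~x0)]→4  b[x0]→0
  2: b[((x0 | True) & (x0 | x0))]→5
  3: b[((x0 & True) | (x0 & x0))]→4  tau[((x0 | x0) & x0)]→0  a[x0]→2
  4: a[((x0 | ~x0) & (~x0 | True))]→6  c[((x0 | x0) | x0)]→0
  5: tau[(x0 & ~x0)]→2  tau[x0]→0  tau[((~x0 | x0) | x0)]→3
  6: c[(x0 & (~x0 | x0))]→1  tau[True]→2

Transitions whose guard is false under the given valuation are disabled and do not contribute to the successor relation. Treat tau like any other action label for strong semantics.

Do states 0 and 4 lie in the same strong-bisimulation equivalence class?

Compute ~ classes (split until stable):
  π0 = {{0,1,2,3,4,5,6}}
  π1 = {{0},{1,5,6},{2,3},{4}}
  π2 = {{0},{1},{2,3},{4},{5,6}}
Fixed point at round 3; 5 class(es).
0∈{0}, 4∈{4}

Answer: NOT BISIMILAR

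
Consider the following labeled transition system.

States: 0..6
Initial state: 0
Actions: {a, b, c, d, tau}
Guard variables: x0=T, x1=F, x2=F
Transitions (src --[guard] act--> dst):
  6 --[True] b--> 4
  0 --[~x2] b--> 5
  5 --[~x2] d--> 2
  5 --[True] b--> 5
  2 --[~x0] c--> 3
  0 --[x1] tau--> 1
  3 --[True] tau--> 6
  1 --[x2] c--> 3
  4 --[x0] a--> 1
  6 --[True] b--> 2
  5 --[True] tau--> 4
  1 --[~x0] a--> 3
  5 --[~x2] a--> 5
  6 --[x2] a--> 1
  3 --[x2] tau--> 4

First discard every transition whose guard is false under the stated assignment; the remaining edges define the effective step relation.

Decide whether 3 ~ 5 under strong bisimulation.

Answer: NOT BISIMILAR

Trace:
Compute ~ classes (split until stable):
  round 0: {{0,1,2,3,4,5,6}}
  round 1: {{0,6},{1,2},{3},{4},{5}}
  round 2: {{0},{1,2},{3},{4},{5},{6}}
6 equivalence class(es) (converged in 3)
[3]={3}  [5]={5}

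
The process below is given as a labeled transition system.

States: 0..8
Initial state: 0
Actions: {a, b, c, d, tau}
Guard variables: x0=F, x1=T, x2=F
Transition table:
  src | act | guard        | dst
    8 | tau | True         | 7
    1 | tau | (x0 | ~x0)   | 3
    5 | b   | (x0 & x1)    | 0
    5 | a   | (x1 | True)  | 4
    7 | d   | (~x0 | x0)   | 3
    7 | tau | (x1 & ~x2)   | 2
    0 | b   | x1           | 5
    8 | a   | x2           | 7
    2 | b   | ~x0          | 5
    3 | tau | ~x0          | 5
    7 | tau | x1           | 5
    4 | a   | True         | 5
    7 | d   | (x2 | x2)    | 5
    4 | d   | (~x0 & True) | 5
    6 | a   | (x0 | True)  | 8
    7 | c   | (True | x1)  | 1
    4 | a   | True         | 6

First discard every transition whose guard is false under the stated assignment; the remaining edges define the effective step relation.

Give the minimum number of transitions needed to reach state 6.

BFS to 6:
  L0 = {0}
  L1 = {5}
  L2 = {4}
  L3 = {6}
6 enters at depth 3; path b·a·a

Answer: 3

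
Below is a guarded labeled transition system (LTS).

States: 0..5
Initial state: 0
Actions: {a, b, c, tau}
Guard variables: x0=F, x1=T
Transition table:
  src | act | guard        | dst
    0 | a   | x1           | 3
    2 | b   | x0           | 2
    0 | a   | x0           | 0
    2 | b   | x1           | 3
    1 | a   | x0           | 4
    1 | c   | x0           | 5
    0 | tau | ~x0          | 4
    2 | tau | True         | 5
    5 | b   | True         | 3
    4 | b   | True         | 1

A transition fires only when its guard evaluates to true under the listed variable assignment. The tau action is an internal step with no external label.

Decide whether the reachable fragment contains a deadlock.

Answer: DEADLOCK at state 1

Analysis:
Reach set: {0,1,3,4}
  0: a→3  tau→4  [2 exit(s)]
  1: ∅  [STUCK]
  3: ∅  [STUCK]
  4: b→1  [1 exit(s)]
witness 1: tau·b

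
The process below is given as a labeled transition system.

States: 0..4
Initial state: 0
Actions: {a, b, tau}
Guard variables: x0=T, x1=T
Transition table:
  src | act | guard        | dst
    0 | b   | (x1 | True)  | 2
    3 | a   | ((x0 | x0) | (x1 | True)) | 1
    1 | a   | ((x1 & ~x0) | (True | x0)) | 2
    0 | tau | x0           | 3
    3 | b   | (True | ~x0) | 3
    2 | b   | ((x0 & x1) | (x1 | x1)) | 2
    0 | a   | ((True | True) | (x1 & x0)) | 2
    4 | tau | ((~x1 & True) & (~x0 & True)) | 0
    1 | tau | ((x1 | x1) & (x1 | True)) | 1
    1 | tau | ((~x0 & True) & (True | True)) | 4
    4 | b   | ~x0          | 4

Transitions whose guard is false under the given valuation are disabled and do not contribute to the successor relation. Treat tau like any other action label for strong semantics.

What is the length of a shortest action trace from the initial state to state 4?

BFS to 4:
  L0 = {0}
  L1 = {2,3}
  L2 = {1}
4 never appears.

Answer: UNREACHABLE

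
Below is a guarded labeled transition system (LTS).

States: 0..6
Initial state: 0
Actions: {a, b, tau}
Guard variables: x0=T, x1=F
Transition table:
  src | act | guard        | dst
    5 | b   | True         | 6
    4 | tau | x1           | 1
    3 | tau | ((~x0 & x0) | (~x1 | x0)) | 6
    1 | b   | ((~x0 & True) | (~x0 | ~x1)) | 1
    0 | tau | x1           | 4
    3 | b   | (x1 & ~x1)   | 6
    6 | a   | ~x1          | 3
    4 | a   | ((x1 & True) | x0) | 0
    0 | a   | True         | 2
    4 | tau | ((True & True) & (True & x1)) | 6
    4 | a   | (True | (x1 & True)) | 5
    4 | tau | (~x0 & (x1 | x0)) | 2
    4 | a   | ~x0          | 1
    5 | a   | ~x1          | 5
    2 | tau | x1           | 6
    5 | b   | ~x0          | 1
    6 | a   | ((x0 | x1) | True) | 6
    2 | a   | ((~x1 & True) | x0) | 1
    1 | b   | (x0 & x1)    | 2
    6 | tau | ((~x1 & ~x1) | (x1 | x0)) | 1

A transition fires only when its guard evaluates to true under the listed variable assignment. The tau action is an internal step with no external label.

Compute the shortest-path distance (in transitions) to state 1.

BFS to 1:
  Layer 0: {0}
  Layer 1: {2}
  Layer 2: {1}
1 enters at depth 2; path a·a

Answer: 2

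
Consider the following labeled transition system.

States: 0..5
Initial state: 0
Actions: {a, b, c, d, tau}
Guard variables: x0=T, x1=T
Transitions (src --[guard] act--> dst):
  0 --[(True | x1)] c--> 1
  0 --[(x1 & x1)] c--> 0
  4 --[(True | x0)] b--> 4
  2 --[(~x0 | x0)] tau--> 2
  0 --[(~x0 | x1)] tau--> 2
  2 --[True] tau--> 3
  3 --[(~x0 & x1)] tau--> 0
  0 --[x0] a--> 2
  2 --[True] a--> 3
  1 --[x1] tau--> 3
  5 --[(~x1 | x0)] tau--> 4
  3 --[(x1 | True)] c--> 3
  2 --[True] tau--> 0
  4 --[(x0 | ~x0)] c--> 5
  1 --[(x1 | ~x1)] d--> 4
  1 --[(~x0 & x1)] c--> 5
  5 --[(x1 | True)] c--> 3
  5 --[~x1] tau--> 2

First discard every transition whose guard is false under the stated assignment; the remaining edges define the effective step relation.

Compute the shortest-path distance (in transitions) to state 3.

Breadth-first toward 3:
  depth 0: {0}
  depth 1: {1,2}
  depth 2: {3,4}
depth(3)=2, e.g. a·a

Answer: 2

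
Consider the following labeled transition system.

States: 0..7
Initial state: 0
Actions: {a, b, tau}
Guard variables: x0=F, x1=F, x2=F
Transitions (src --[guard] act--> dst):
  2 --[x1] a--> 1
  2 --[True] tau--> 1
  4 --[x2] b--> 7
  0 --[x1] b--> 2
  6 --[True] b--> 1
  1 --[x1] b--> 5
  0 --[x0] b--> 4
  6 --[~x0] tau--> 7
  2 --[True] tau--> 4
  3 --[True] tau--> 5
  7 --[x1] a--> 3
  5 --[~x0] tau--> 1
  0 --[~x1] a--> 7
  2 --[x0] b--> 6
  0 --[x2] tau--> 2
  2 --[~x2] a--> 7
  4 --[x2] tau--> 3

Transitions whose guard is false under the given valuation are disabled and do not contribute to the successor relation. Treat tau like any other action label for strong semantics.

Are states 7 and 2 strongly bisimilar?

Answer: NOT BISIMILAR

Analysis:
Refine partition for ~:
  π0 = {{0,1,2,3,4,5,6,7}}
  π1 = {{0},{1,4,7},{2},{3,5},{6}}
  π2 = {{0},{1,4,7},{2},{3},{5},{6}}
6 equivalence class(es) (converged in 3)
7∈{1,4,7}, 2∈{2}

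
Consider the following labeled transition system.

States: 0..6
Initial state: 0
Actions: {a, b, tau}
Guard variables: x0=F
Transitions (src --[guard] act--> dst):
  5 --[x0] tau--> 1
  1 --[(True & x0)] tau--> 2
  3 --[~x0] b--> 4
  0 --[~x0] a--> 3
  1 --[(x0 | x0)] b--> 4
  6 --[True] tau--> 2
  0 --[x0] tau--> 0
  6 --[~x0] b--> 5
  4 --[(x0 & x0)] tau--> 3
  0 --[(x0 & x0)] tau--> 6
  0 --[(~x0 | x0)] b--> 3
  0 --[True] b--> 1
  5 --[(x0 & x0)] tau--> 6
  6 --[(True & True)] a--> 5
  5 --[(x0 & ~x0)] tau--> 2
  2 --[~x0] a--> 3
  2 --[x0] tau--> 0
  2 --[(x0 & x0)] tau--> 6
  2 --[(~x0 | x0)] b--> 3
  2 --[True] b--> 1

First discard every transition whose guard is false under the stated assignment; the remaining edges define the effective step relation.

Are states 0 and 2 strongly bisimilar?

Answer: BISIMILAR

Working:
Compute ~ classes (split until stable):
  π0 = {{0,1,2,3,4,5,6}}
  π1 = {{0,2},{1,4,5},{3},{6}}
4 equivalence class(es) (converged in 2)
class of 0: {0,2}; class of 2: {0,2}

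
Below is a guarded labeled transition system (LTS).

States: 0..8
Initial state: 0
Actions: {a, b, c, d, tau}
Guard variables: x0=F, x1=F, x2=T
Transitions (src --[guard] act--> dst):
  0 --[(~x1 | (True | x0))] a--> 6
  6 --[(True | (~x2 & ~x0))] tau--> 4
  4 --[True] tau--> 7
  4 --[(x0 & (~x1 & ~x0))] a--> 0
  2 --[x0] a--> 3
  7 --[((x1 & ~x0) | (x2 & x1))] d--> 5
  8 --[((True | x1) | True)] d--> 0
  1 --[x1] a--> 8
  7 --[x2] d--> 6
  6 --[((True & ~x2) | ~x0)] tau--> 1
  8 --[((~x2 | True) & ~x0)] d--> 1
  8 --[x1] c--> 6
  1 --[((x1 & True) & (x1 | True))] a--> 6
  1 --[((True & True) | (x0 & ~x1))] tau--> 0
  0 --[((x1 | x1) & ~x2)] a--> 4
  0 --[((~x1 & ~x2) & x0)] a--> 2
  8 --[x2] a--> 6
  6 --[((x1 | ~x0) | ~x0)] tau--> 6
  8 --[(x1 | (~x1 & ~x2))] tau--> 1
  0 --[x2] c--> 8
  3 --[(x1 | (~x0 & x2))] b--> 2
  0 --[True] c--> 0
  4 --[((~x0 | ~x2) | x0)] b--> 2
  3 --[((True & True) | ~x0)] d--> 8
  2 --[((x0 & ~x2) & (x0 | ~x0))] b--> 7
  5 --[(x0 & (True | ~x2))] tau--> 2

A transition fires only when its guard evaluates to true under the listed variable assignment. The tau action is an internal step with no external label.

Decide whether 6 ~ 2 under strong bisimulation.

Answer: NOT BISIMILAR

Analysis:
Refine partition for ~:
  round 0: {{0,1,2,3,4,5,6,7,8}}
  round 1: {{0},{1,6},{2,5},{3},{4},{7},{8}}
  round 2: {{0},{1},{2,5},{3},{4},{6},{7},{8}}
8 equivalence class(es) (converged in 3)
6∈{6}, 2∈{2,5}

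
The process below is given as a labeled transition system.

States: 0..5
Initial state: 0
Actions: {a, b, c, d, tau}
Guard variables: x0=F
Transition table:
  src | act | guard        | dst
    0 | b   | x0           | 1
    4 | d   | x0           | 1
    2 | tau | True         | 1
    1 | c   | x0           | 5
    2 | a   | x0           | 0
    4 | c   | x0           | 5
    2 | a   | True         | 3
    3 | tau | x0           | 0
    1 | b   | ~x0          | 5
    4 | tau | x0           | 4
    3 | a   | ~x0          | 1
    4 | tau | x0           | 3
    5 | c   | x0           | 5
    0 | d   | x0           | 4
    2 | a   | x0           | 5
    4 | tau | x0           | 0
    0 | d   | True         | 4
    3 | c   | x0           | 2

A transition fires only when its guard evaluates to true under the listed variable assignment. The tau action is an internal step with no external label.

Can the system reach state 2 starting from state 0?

5 transition(s) survive guard evaluation.
L0 = {0}
L1 = {4}  now seen {0,4}
R = {0,4}

Answer: UNREACHABLE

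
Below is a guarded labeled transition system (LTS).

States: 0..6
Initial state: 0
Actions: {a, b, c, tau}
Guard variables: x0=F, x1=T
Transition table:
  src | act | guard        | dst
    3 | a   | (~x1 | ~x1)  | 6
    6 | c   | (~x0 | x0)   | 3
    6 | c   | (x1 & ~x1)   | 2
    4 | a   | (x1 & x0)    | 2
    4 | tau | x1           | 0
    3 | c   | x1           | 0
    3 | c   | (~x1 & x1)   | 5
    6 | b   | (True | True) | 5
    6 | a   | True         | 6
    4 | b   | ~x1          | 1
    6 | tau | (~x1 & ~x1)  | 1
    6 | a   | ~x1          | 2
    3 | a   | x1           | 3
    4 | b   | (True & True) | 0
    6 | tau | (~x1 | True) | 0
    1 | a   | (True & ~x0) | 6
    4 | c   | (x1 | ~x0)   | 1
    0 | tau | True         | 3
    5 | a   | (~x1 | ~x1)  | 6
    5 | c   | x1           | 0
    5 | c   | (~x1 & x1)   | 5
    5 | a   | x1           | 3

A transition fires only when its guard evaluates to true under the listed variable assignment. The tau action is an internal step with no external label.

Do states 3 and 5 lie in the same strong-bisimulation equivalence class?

Compute ~ classes (split until stable):
  round 0: {{0,1,2,3,4,5,6}}
  round 1: {{0},{1},{2},{3,5},{4},{6}}
stable after 2 split(s): 6 block(s)
[3]={3,5}  [5]={3,5}

Answer: BISIMILAR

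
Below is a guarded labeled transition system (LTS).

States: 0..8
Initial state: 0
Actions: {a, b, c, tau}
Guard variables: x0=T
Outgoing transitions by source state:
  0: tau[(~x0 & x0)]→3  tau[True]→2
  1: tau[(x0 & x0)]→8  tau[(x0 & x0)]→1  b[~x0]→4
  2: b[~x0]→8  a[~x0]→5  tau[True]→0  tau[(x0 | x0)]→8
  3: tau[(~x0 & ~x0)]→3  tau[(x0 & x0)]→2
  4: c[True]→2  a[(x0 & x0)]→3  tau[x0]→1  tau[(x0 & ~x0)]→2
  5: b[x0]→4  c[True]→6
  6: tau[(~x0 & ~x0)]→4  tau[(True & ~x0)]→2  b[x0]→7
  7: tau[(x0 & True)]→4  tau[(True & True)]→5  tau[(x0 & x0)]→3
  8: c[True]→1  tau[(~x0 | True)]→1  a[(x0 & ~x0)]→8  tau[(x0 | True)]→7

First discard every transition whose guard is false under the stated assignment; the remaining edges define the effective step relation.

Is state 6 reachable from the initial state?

After dropping false guards: 18 live edges.
depth 0: {0}
depth 1: {2}  cumulative {0,2}
depth 2: {8}  cumulative {0,2,8}
depth 3: {1,7}  cumulative {0,1,2,7,8}
depth 4: {3,4,5}  cumulative {0,1,2,3,4,5,7,8}
depth 5: {6}  cumulative {0,1,2,3,4,5,6,7,8}
R = {0,1,2,3,4,5,6,7,8}
Path to 6: tau·tau·tau·tau·c

Answer: REACHABLE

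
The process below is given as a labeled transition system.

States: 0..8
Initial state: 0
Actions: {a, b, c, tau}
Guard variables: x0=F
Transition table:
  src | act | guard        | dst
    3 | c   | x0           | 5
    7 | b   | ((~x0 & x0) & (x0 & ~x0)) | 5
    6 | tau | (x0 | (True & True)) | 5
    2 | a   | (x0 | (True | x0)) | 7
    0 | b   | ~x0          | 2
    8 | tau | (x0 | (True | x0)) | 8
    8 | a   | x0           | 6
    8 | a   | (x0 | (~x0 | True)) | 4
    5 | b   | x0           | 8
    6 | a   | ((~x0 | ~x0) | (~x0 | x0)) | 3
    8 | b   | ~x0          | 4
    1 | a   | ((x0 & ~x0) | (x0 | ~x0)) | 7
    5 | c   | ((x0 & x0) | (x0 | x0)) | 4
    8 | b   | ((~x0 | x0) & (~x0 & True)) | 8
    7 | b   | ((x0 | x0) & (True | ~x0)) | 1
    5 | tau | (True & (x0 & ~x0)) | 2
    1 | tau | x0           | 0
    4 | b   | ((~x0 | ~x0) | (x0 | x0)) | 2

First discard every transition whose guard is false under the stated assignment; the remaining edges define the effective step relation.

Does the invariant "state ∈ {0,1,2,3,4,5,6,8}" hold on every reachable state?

Inv-set: {0,1,2,3,4,5,6,8}
R = {0,2,7}
  0: ✓
  2: ✓
  7: ✗ unsafe
witness against invariant: b·a → 7

Answer: INVARIANT VIOLATED at state 7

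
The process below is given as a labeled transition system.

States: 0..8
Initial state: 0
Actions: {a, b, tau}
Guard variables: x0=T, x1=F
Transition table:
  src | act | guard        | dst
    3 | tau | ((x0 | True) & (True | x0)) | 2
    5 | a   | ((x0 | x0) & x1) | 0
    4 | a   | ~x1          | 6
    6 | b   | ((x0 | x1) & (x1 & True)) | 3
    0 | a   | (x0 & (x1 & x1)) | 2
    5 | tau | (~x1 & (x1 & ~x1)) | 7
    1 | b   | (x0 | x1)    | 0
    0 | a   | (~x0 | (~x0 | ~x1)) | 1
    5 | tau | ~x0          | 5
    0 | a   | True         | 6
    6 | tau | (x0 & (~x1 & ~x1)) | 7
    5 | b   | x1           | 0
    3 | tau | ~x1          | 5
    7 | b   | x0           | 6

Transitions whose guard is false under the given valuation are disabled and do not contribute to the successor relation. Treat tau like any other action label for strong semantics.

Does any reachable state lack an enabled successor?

Answer: DEADLOCK-FREE

Trace:
Reachable = {0,1,6,7}
  0: a→1  a→6  [deg 2]
  1: b→0  [deg 1]
  6: tau→7  [deg 1]
  7: b→6  [deg 1]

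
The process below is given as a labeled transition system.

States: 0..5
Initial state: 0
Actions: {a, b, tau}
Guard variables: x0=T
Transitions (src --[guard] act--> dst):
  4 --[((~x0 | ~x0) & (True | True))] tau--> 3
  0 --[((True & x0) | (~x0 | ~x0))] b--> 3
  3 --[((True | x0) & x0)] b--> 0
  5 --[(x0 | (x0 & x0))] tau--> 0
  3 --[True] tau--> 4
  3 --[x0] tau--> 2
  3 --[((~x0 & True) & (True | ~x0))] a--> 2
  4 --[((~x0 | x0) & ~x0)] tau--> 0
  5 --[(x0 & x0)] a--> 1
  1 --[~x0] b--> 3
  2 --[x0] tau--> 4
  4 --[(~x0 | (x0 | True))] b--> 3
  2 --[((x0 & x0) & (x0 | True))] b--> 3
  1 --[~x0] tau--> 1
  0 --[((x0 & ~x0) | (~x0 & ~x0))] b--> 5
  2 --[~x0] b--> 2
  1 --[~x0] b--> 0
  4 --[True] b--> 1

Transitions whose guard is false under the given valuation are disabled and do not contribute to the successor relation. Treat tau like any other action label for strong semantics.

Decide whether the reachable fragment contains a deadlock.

R = {0,1,2,3,4}
  0: b→3  [1 out]
  1: ∅  [no exit]
  2: b→3  tau→4  [2 out]
  3: b→0  tau→2  tau→4  [3 out]
  4: b→1  b→3  [2 out]
witness 1: b·tau·b

Answer: DEADLOCK at state 1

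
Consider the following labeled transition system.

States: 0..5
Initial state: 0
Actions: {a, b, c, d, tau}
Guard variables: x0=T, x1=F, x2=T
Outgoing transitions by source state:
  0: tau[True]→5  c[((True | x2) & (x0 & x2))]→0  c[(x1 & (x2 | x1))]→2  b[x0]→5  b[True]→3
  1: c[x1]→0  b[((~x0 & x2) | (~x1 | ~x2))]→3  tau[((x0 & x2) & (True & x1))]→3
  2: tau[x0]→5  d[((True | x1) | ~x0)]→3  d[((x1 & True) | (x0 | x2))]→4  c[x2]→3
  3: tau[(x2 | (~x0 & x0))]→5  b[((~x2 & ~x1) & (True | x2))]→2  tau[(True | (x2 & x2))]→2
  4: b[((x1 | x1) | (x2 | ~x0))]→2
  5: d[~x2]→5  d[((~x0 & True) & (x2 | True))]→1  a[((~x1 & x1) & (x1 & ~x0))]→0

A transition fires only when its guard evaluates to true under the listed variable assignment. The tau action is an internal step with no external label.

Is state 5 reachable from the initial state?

Answer: REACHABLE

Trace:
Guard filter leaves 12 enabled edge(s).
L0 = {0}
L1 = {3,5}  cumulative {0,3,5}
L2 = {2}  cumulative {0,2,3,5}
L3 = {4}  cumulative {0,2,3,4,5}
R = {0,2,3,4,5}
witness 5: tau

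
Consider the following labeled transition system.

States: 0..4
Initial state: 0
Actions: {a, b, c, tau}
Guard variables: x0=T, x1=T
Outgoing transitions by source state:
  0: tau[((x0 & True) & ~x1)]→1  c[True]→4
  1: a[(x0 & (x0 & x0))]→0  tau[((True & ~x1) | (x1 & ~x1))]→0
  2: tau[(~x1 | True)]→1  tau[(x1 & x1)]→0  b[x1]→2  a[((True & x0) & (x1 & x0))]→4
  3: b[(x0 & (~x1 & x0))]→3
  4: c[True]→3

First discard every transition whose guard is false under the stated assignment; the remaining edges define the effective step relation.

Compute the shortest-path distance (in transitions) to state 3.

Breadth-first toward 3:
  depth 0: {0}
  depth 1: {4}
  depth 2: {3}
first hit 3 at d=2 via c·c

Answer: 2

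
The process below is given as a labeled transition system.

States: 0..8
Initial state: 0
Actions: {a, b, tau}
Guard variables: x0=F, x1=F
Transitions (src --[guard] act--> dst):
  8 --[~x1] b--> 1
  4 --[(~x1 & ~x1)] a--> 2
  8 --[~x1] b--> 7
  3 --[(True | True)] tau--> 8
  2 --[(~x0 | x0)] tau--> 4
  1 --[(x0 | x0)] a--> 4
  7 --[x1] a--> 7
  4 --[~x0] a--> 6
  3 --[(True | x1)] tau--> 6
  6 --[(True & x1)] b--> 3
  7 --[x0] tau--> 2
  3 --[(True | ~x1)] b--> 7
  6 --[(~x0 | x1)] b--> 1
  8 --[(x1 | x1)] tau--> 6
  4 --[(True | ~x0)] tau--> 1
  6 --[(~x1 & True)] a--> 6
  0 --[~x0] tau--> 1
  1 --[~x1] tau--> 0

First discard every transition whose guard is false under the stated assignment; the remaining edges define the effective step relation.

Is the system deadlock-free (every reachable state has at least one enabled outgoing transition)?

Answer: DEADLOCK-FREE

Analysis:
Reach set: {0,1}
  0: tau→1  [1 out]
  1: tau→0  [1 out]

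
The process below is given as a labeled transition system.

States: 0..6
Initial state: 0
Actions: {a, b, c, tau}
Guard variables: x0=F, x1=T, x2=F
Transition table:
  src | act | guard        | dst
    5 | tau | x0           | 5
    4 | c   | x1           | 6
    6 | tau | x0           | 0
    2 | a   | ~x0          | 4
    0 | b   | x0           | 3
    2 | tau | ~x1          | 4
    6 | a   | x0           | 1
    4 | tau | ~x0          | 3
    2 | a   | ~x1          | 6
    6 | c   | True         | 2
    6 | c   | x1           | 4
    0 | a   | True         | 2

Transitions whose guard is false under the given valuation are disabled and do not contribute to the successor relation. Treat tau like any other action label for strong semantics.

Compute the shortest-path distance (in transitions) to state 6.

Answer: 3

Working:
Layered search for 6:
  Layer 0: {0}
  Layer 1: {2}
  Layer 2: {4}
  Layer 3: {3,6}
depth(6)=3, e.g. a·a·c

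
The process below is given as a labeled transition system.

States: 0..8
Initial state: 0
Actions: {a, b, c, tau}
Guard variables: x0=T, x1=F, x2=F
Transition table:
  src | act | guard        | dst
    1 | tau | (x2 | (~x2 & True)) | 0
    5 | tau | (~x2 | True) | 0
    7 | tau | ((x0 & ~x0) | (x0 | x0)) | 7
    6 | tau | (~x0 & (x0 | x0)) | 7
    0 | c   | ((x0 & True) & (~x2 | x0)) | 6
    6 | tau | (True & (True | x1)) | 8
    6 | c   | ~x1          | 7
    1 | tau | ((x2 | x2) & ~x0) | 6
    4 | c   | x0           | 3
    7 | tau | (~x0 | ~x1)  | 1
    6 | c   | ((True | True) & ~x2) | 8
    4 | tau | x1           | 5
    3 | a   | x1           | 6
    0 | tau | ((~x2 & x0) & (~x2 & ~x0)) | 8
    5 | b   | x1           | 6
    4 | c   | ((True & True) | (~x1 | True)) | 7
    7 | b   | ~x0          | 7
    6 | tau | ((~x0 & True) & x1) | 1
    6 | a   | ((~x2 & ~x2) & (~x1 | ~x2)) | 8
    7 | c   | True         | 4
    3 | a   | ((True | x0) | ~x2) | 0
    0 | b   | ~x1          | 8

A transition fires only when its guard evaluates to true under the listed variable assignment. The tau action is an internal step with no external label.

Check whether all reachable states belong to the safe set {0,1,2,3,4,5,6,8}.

Inv-set: {0,1,2,3,4,5,6,8}
Reachable = {0,1,3,4,6,7,8}
  0: safe
  1: safe
  3: safe
  4: safe
  6: safe
  7: VIOLATES
  8: safe
witness against invariant: c·c → 7

Answer: INVARIANT VIOLATED at state 7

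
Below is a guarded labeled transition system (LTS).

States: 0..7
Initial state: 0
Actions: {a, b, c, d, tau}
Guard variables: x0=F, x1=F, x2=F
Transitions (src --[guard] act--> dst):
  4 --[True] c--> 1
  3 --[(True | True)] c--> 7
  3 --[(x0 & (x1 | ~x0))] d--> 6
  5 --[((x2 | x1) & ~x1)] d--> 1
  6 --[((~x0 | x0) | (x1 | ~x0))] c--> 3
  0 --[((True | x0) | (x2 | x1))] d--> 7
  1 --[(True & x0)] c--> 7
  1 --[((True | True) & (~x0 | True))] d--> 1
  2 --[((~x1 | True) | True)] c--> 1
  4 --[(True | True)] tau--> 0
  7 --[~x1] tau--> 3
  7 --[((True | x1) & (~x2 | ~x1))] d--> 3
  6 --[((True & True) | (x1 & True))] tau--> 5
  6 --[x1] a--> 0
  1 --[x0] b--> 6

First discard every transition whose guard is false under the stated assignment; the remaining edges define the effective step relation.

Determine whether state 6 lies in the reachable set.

After dropping false guards: 10 live edges.
Layer 0: {0}
Layer 1: {7}  cumulative {0,7}
Layer 2: {3}  cumulative {0,3,7}
Reachable = {0,3,7}

Answer: UNREACHABLE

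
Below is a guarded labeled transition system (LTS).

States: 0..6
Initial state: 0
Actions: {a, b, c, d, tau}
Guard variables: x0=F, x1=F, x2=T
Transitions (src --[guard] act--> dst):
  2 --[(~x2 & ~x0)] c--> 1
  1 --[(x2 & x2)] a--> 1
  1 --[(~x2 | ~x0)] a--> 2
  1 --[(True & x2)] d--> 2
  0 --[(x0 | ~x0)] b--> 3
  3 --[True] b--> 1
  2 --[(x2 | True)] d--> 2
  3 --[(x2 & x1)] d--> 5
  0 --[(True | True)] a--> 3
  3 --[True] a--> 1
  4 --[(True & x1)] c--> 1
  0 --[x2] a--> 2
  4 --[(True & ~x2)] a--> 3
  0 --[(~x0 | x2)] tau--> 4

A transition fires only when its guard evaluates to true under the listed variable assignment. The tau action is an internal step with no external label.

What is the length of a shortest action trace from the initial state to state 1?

Answer: 2

Analysis:
BFS to 1:
  depth 0: {0}
  depth 1: {2,3,4}
  depth 2: {1}
depth(1)=2, e.g. a·a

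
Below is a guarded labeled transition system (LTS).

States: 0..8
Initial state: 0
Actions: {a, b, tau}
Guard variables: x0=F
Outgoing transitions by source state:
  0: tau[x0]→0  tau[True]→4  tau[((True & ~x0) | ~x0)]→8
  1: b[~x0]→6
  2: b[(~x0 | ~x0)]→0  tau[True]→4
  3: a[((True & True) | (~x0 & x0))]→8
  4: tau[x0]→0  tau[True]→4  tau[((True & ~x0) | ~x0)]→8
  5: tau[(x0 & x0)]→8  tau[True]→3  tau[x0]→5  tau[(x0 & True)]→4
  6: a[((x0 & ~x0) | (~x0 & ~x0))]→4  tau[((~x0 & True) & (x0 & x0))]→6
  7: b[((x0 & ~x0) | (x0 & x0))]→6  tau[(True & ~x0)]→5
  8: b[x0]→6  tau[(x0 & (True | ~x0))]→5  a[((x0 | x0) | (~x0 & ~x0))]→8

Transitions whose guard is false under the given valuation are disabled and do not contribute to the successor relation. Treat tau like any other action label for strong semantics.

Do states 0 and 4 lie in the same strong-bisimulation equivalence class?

Answer: BISIMILAR

Trace:
Compute ~ classes (split until stable):
  π0 = {{0,1,2,3,4,5,6,7,8}}
  π1 = {{0,4,5,7},{1},{2},{3,6,8}}
  π2 = {{0,4},{1},{2},{3,8},{5},{6},{7}}
stable after 3 split(s): 7 block(s)
class of 0: {0,4}; class of 4: {0,4}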